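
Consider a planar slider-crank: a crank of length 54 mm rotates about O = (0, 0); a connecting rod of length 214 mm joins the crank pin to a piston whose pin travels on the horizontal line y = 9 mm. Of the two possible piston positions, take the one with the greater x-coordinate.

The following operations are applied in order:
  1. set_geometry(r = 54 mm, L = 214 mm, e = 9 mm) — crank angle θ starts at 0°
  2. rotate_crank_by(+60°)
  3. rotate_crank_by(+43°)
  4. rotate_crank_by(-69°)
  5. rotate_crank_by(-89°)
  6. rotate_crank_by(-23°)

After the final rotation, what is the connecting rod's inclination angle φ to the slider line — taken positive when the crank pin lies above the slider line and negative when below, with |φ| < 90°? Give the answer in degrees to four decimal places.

-16.7908

set_geometry: r = 54 mm, L = 214 mm, e = 9 mm; θ ← 0°
rotate_crank_by(+60°): θ ← 0° +60° = 60°
rotate_crank_by(+43°): θ ← 60° +43° = 103°
rotate_crank_by(-69°): θ ← 103° -69° = 34°
rotate_crank_by(-89°): θ ← 34° -89° = -55°
rotate_crank_by(-23°): θ ← -55° -23° = -78°
crank pin P = (r cos θ, r sin θ) = (11.227231, -52.819970)
h = r sin θ − e = -52.819970 − 9 = -61.819970
sin φ = h / L = -61.819970 / 214 = -0.28887837
φ = arcsin(-0.28887837) = -16.790817°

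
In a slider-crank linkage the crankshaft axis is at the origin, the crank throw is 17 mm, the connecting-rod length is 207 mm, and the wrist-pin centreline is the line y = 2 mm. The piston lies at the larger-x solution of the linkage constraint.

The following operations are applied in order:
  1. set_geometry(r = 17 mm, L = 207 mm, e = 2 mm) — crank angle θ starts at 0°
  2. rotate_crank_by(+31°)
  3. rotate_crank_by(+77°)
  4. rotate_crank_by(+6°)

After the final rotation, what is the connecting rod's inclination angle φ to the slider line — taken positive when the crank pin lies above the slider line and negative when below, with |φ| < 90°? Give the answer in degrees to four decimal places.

set_geometry: r = 17 mm, L = 207 mm, e = 2 mm; θ ← 0°
rotate_crank_by(+31°): θ ← 0° +31° = 31°
rotate_crank_by(+77°): θ ← 31° +77° = 108°
rotate_crank_by(+6°): θ ← 108° +6° = 114°
crank pin P = (r cos θ, r sin θ) = (-6.914523, 15.530273)
h = r sin θ − e = 15.530273 − 2 = 13.530273
sin φ = h / L = 13.530273 / 207 = 0.06536364
φ = arcsin(0.06536364) = 3.747732°

3.7477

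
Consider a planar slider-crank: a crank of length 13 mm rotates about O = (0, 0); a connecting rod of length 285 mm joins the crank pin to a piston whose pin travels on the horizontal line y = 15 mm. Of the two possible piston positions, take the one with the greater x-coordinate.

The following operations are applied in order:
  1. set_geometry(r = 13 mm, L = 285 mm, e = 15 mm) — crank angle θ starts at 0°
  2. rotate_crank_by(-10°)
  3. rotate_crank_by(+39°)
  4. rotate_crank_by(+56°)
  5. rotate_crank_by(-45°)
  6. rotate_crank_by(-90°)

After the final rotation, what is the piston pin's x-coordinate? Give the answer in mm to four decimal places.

set_geometry: r = 13 mm, L = 285 mm, e = 15 mm; θ ← 0°
rotate_crank_by(-10°): θ ← 0° -10° = -10°
rotate_crank_by(+39°): θ ← -10° +39° = 29°
rotate_crank_by(+56°): θ ← 29° +56° = 85°
rotate_crank_by(-45°): θ ← 85° -45° = 40°
rotate_crank_by(-90°): θ ← 40° -90° = -50°
crank pin P = (r cos θ, r sin θ) = (8.356239, -9.958578)
h = r sin θ − e = -9.958578 − 15 = -24.958578
x = r cos θ + √(L² − h²) = 8.356239 + √(81225.0 − 622.9306) = 8.356239 + 283.905036 = 292.261275

292.2613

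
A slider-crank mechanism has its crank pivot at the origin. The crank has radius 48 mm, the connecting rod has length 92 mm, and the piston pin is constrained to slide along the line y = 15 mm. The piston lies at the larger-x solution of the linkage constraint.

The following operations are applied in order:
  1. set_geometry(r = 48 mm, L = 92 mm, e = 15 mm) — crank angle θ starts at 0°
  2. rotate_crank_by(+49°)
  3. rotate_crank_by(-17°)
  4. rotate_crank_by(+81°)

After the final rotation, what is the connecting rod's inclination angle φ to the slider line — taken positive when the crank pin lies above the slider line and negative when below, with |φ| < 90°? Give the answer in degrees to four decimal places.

set_geometry: r = 48 mm, L = 92 mm, e = 15 mm; θ ← 0°
rotate_crank_by(+49°): θ ← 0° +49° = 49°
rotate_crank_by(-17°): θ ← 49° -17° = 32°
rotate_crank_by(+81°): θ ← 32° +81° = 113°
crank pin P = (r cos θ, r sin θ) = (-18.755094, 44.184233)
h = r sin θ − e = 44.184233 − 15 = 29.184233
sin φ = h / L = 29.184233 / 92 = 0.31721992
φ = arcsin(0.31721992) = 18.494881°

18.4949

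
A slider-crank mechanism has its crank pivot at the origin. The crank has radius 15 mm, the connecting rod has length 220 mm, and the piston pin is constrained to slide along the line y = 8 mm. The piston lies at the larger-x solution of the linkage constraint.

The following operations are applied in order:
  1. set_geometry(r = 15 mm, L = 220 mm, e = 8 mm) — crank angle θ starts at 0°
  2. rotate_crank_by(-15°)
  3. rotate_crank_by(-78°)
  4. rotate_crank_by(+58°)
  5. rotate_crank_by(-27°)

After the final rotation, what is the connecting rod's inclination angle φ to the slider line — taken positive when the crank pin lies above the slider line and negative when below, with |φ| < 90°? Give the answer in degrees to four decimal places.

set_geometry: r = 15 mm, L = 220 mm, e = 8 mm; θ ← 0°
rotate_crank_by(-15°): θ ← 0° -15° = -15°
rotate_crank_by(-78°): θ ← -15° -78° = -93°
rotate_crank_by(+58°): θ ← -93° +58° = -35°
rotate_crank_by(-27°): θ ← -35° -27° = -62°
crank pin P = (r cos θ, r sin θ) = (7.042073, -13.244214)
h = r sin θ − e = -13.244214 − 8 = -21.244214
sin φ = h / L = -21.244214 / 220 = -0.09656461
φ = arcsin(-0.09656461) = -5.541379°

-5.5414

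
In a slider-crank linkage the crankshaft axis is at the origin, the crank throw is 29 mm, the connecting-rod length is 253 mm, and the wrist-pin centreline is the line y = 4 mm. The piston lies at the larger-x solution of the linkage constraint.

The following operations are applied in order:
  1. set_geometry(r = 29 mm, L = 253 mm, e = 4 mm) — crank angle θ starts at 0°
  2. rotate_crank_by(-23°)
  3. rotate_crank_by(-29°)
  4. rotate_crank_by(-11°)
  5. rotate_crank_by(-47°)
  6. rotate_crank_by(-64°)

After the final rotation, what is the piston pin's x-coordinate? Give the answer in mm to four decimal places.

224.0611

set_geometry: r = 29 mm, L = 253 mm, e = 4 mm; θ ← 0°
rotate_crank_by(-23°): θ ← 0° -23° = -23°
rotate_crank_by(-29°): θ ← -23° -29° = -52°
rotate_crank_by(-11°): θ ← -52° -11° = -63°
rotate_crank_by(-47°): θ ← -63° -47° = -110°
rotate_crank_by(-64°): θ ← -110° -64° = -174°
crank pin P = (r cos θ, r sin θ) = (-28.841135, -3.031325)
h = r sin θ − e = -3.031325 − 4 = -7.031325
x = r cos θ + √(L² − h²) = -28.841135 + √(64009.0 − 49.4395) = -28.841135 + 252.902275 = 224.061140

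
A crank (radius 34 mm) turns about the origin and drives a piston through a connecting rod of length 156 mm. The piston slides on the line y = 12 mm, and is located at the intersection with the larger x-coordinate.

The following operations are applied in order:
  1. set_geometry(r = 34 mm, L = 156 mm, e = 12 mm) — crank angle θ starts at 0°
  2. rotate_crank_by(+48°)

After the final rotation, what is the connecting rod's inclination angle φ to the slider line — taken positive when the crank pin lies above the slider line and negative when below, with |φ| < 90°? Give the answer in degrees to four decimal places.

4.8786

set_geometry: r = 34 mm, L = 156 mm, e = 12 mm; θ ← 0°
rotate_crank_by(+48°): θ ← 0° +48° = 48°
crank pin P = (r cos θ, r sin θ) = (22.750441, 25.266924)
h = r sin θ − e = 25.266924 − 12 = 13.266924
sin φ = h / L = 13.266924 / 156 = 0.08504439
φ = arcsin(0.08504439) = 4.878577°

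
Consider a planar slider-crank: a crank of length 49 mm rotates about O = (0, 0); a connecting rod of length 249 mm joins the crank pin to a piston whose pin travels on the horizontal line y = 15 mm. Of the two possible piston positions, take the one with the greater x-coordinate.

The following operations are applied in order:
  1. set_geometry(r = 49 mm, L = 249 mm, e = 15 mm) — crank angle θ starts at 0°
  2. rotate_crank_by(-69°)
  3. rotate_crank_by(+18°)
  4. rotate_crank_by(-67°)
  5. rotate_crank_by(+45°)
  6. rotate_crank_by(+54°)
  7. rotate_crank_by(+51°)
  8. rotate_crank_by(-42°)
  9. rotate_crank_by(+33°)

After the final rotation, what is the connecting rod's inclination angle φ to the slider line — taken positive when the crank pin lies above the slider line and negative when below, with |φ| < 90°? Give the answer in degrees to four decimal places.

set_geometry: r = 49 mm, L = 249 mm, e = 15 mm; θ ← 0°
rotate_crank_by(-69°): θ ← 0° -69° = -69°
rotate_crank_by(+18°): θ ← -69° +18° = -51°
rotate_crank_by(-67°): θ ← -51° -67° = -118°
rotate_crank_by(+45°): θ ← -118° +45° = -73°
rotate_crank_by(+54°): θ ← -73° +54° = -19°
rotate_crank_by(+51°): θ ← -19° +51° = 32°
rotate_crank_by(-42°): θ ← 32° -42° = -10°
rotate_crank_by(+33°): θ ← -10° +33° = 23°
crank pin P = (r cos θ, r sin θ) = (45.104738, 19.145825)
h = r sin θ − e = 19.145825 − 15 = 4.145825
sin φ = h / L = 4.145825 / 249 = 0.01664990
φ = arcsin(0.01664990) = 0.954013°

0.9540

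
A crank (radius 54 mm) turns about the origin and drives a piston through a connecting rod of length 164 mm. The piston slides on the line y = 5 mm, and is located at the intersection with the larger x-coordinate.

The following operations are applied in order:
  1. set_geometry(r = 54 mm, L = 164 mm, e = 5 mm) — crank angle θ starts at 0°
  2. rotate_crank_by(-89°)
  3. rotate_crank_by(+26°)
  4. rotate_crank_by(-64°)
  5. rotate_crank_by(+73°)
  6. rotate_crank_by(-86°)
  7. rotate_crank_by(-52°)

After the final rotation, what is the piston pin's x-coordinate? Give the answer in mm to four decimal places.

111.0618

set_geometry: r = 54 mm, L = 164 mm, e = 5 mm; θ ← 0°
rotate_crank_by(-89°): θ ← 0° -89° = -89°
rotate_crank_by(+26°): θ ← -89° +26° = -63°
rotate_crank_by(-64°): θ ← -63° -64° = -127°
rotate_crank_by(+73°): θ ← -127° +73° = -54°
rotate_crank_by(-86°): θ ← -54° -86° = -140°
rotate_crank_by(-52°): θ ← -140° -52° = -192°
crank pin P = (r cos θ, r sin θ) = (-52.819970, 11.227231)
h = r sin θ − e = 11.227231 − 5 = 6.227231
x = r cos θ + √(L² − h²) = -52.819970 + √(26896.0 − 38.7784) = -52.819970 + 163.881730 = 111.061760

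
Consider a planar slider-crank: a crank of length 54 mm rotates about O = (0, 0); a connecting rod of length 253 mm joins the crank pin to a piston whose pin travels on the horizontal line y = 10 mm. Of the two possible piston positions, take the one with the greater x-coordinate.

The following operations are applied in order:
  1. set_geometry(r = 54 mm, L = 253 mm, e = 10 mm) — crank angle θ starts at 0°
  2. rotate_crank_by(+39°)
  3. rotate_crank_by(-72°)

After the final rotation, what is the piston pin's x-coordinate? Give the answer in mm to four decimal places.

set_geometry: r = 54 mm, L = 253 mm, e = 10 mm; θ ← 0°
rotate_crank_by(+39°): θ ← 0° +39° = 39°
rotate_crank_by(-72°): θ ← 39° -72° = -33°
crank pin P = (r cos θ, r sin θ) = (45.288211, -29.410508)
h = r sin θ − e = -29.410508 − 10 = -39.410508
x = r cos θ + √(L² − h²) = 45.288211 + √(64009.0 − 1553.1881) = 45.288211 + 249.911608 = 295.199819

295.1998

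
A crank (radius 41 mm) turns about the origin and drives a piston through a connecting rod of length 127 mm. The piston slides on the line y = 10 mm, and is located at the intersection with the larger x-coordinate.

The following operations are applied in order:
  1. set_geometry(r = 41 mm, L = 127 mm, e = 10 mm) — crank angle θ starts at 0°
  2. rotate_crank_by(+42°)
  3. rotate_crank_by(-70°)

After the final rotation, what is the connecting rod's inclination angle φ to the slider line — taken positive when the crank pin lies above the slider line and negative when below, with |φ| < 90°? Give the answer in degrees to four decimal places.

set_geometry: r = 41 mm, L = 127 mm, e = 10 mm; θ ← 0°
rotate_crank_by(+42°): θ ← 0° +42° = 42°
rotate_crank_by(-70°): θ ← 42° -70° = -28°
crank pin P = (r cos θ, r sin θ) = (36.200851, -19.248334)
h = r sin θ − e = -19.248334 − 10 = -29.248334
sin φ = h / L = -29.248334 / 127 = -0.23030184
φ = arcsin(-0.23030184) = -13.314843°

-13.3148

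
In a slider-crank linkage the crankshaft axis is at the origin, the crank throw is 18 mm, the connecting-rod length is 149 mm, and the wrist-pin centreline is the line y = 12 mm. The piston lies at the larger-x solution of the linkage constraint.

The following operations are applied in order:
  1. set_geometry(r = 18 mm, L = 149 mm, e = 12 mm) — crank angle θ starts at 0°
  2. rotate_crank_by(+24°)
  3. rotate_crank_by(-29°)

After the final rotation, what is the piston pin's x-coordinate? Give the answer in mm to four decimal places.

166.3124

set_geometry: r = 18 mm, L = 149 mm, e = 12 mm; θ ← 0°
rotate_crank_by(+24°): θ ← 0° +24° = 24°
rotate_crank_by(-29°): θ ← 24° -29° = -5°
crank pin P = (r cos θ, r sin θ) = (17.931505, -1.568803)
h = r sin θ − e = -1.568803 − 12 = -13.568803
x = r cos θ + √(L² − h²) = 17.931505 + √(22201.0 − 184.1124) = 17.931505 + 148.380887 = 166.312391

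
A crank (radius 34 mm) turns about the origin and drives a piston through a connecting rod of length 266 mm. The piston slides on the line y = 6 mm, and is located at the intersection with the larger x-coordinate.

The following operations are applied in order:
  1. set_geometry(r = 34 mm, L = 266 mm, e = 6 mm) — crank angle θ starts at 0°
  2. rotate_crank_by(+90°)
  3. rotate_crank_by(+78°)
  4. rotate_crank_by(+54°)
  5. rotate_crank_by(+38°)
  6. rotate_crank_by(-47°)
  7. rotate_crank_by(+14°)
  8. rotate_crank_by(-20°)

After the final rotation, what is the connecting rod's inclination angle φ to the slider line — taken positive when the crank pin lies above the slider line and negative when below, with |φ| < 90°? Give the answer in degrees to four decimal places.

set_geometry: r = 34 mm, L = 266 mm, e = 6 mm; θ ← 0°
rotate_crank_by(+90°): θ ← 0° +90° = 90°
rotate_crank_by(+78°): θ ← 90° +78° = 168°
rotate_crank_by(+54°): θ ← 168° +54° = 222°
rotate_crank_by(+38°): θ ← 222° +38° = 260°
rotate_crank_by(-47°): θ ← 260° -47° = 213°
rotate_crank_by(+14°): θ ← 213° +14° = 227°
rotate_crank_by(-20°): θ ← 227° -20° = 207°
crank pin P = (r cos θ, r sin θ) = (-30.294222, -15.435677)
h = r sin θ − e = -15.435677 − 6 = -21.435677
sin φ = h / L = -21.435677 / 266 = -0.08058525
φ = arcsin(-0.08058525) = -4.622207°

-4.6222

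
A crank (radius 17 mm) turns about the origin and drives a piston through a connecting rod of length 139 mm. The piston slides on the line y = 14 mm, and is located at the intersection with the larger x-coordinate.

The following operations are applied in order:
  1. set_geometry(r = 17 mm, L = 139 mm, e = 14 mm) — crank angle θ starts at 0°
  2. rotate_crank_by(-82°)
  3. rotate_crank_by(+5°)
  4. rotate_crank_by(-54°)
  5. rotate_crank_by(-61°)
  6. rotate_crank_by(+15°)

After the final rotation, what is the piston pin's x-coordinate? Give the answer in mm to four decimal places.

121.2235

set_geometry: r = 17 mm, L = 139 mm, e = 14 mm; θ ← 0°
rotate_crank_by(-82°): θ ← 0° -82° = -82°
rotate_crank_by(+5°): θ ← -82° +5° = -77°
rotate_crank_by(-54°): θ ← -77° -54° = -131°
rotate_crank_by(-61°): θ ← -131° -61° = -192°
rotate_crank_by(+15°): θ ← -192° +15° = -177°
crank pin P = (r cos θ, r sin θ) = (-16.976702, -0.889711)
h = r sin θ − e = -0.889711 − 14 = -14.889711
x = r cos θ + √(L² − h²) = -16.976702 + √(19321.0 − 221.7035) = -16.976702 + 138.200204 = 121.223502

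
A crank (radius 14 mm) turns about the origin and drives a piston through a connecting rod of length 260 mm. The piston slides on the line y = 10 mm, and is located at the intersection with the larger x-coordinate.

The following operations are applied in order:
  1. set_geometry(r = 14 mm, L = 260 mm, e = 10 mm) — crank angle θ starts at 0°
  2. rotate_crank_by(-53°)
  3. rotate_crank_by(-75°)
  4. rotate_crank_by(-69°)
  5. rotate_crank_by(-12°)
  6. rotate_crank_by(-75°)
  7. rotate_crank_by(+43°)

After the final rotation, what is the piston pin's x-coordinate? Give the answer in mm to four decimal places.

set_geometry: r = 14 mm, L = 260 mm, e = 10 mm; θ ← 0°
rotate_crank_by(-53°): θ ← 0° -53° = -53°
rotate_crank_by(-75°): θ ← -53° -75° = -128°
rotate_crank_by(-69°): θ ← -128° -69° = -197°
rotate_crank_by(-12°): θ ← -197° -12° = -209°
rotate_crank_by(-75°): θ ← -209° -75° = -284°
rotate_crank_by(+43°): θ ← -284° +43° = -241°
crank pin P = (r cos θ, r sin θ) = (-6.787335, 12.244676)
h = r sin θ − e = 12.244676 − 10 = 2.244676
x = r cos θ + √(L² − h²) = -6.787335 + √(67600.0 − 5.0386) = -6.787335 + 259.990310 = 253.202976

253.2030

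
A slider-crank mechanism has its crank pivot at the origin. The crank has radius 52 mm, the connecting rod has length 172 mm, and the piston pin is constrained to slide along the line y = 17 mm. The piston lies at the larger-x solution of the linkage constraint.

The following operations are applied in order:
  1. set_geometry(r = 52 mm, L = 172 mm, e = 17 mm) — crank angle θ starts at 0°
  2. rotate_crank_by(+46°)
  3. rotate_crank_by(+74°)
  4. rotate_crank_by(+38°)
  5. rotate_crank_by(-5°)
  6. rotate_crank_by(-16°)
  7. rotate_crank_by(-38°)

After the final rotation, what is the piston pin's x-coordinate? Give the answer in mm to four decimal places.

160.3985

set_geometry: r = 52 mm, L = 172 mm, e = 17 mm; θ ← 0°
rotate_crank_by(+46°): θ ← 0° +46° = 46°
rotate_crank_by(+74°): θ ← 46° +74° = 120°
rotate_crank_by(+38°): θ ← 120° +38° = 158°
rotate_crank_by(-5°): θ ← 158° -5° = 153°
rotate_crank_by(-16°): θ ← 153° -16° = 137°
rotate_crank_by(-38°): θ ← 137° -38° = 99°
crank pin P = (r cos θ, r sin θ) = (-8.134592, 51.359794)
h = r sin θ − e = 51.359794 − 17 = 34.359794
x = r cos θ + √(L² − h²) = -8.134592 + √(29584.0 − 1180.5954) = -8.134592 + 168.533096 = 160.398504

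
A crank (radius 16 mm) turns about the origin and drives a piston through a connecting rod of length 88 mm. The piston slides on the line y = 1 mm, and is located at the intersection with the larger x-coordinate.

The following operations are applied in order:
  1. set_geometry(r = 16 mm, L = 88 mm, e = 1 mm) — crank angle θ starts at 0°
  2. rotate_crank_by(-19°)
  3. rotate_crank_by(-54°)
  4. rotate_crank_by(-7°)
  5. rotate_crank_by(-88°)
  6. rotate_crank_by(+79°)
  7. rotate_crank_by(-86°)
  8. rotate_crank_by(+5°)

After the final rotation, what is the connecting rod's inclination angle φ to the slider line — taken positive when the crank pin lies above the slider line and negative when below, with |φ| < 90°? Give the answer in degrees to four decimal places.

-2.4608

set_geometry: r = 16 mm, L = 88 mm, e = 1 mm; θ ← 0°
rotate_crank_by(-19°): θ ← 0° -19° = -19°
rotate_crank_by(-54°): θ ← -19° -54° = -73°
rotate_crank_by(-7°): θ ← -73° -7° = -80°
rotate_crank_by(-88°): θ ← -80° -88° = -168°
rotate_crank_by(+79°): θ ← -168° +79° = -89°
rotate_crank_by(-86°): θ ← -89° -86° = -175°
rotate_crank_by(+5°): θ ← -175° +5° = -170°
crank pin P = (r cos θ, r sin θ) = (-15.756924, -2.778371)
h = r sin θ − e = -2.778371 − 1 = -3.778371
sin φ = h / L = -3.778371 / 88 = -0.04293603
φ = arcsin(-0.04293603) = -2.460810°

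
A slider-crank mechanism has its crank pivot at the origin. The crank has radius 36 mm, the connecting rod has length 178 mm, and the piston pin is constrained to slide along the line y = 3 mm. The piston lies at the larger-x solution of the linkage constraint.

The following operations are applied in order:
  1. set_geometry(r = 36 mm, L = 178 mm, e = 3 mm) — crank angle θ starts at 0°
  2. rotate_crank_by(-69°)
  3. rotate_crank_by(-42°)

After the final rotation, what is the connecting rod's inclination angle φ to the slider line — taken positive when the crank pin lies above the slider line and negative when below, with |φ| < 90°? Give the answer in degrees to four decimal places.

set_geometry: r = 36 mm, L = 178 mm, e = 3 mm; θ ← 0°
rotate_crank_by(-69°): θ ← 0° -69° = -69°
rotate_crank_by(-42°): θ ← -69° -42° = -111°
crank pin P = (r cos θ, r sin θ) = (-12.901246, -33.608895)
h = r sin θ − e = -33.608895 − 3 = -36.608895
sin φ = h / L = -36.608895 / 178 = -0.20566795
φ = arcsin(-0.20566795) = -11.868603°

-11.8686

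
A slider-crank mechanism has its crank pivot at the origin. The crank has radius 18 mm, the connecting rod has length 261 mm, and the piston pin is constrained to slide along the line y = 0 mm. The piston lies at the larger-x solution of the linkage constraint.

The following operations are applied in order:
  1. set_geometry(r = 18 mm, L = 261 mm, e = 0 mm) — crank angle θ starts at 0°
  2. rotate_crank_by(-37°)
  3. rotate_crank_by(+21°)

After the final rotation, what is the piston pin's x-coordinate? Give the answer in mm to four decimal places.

278.2555

set_geometry: r = 18 mm, L = 261 mm, e = 0 mm; θ ← 0°
rotate_crank_by(-37°): θ ← 0° -37° = -37°
rotate_crank_by(+21°): θ ← -37° +21° = -16°
crank pin P = (r cos θ, r sin θ) = (17.302711, -4.961472)
h = r sin θ − e = -4.961472 − 0 = -4.961472
x = r cos θ + √(L² − h²) = 17.302711 + √(68121.0 − 24.6162) = 17.302711 + 260.952838 = 278.255549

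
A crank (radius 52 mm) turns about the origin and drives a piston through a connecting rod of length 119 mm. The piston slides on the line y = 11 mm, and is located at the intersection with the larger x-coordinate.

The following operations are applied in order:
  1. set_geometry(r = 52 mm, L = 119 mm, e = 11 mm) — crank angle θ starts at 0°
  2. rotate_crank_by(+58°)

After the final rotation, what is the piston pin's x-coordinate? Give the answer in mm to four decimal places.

141.8602

set_geometry: r = 52 mm, L = 119 mm, e = 11 mm; θ ← 0°
rotate_crank_by(+58°): θ ← 0° +58° = 58°
crank pin P = (r cos θ, r sin θ) = (27.555802, 44.098501)
h = r sin θ − e = 44.098501 − 11 = 33.098501
x = r cos θ + √(L² − h²) = 27.555802 + √(14161.0 − 1095.5108) = 27.555802 + 114.304371 = 141.860173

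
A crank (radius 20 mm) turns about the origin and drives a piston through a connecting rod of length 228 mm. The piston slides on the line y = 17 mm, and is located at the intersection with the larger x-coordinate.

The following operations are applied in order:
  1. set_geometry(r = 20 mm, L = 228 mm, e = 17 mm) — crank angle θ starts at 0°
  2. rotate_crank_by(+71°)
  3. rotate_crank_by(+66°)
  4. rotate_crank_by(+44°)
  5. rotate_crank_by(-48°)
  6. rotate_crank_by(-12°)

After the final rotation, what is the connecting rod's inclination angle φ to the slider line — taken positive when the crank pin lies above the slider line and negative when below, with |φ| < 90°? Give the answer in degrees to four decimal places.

set_geometry: r = 20 mm, L = 228 mm, e = 17 mm; θ ← 0°
rotate_crank_by(+71°): θ ← 0° +71° = 71°
rotate_crank_by(+66°): θ ← 71° +66° = 137°
rotate_crank_by(+44°): θ ← 137° +44° = 181°
rotate_crank_by(-48°): θ ← 181° -48° = 133°
rotate_crank_by(-12°): θ ← 133° -12° = 121°
crank pin P = (r cos θ, r sin θ) = (-10.300761, 17.143346)
h = r sin θ − e = 17.143346 − 17 = 0.143346
sin φ = h / L = 0.143346 / 228 = 0.00062871
φ = arcsin(0.00062871) = 0.036022°

0.0360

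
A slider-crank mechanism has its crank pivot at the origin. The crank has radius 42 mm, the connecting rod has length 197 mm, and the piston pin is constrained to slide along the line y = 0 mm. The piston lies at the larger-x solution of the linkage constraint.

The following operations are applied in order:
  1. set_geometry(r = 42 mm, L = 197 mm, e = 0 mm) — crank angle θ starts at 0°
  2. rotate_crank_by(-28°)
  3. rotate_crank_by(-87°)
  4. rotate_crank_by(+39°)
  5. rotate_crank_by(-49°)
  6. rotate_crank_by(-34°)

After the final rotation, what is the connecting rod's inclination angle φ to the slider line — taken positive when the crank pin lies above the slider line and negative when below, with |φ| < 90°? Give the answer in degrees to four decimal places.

set_geometry: r = 42 mm, L = 197 mm, e = 0 mm; θ ← 0°
rotate_crank_by(-28°): θ ← 0° -28° = -28°
rotate_crank_by(-87°): θ ← -28° -87° = -115°
rotate_crank_by(+39°): θ ← -115° +39° = -76°
rotate_crank_by(-49°): θ ← -76° -49° = -125°
rotate_crank_by(-34°): θ ← -125° -34° = -159°
crank pin P = (r cos θ, r sin θ) = (-39.210378, -15.051454)
h = r sin θ − e = -15.051454 − 0 = -15.051454
sin φ = h / L = -15.051454 / 197 = -0.07640332
φ = arcsin(-0.07640332) = -4.381858°

-4.3819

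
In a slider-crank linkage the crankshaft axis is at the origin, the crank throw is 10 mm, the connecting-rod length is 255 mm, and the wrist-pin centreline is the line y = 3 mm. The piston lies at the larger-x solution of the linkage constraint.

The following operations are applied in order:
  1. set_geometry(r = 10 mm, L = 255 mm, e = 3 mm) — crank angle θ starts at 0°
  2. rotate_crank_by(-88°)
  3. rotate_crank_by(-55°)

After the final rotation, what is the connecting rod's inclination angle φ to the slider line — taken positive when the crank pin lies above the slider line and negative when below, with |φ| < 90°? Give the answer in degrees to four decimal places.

set_geometry: r = 10 mm, L = 255 mm, e = 3 mm; θ ← 0°
rotate_crank_by(-88°): θ ← 0° -88° = -88°
rotate_crank_by(-55°): θ ← -88° -55° = -143°
crank pin P = (r cos θ, r sin θ) = (-7.986355, -6.018150)
h = r sin θ − e = -6.018150 − 3 = -9.018150
sin φ = h / L = -9.018150 / 255 = -0.03536530
φ = arcsin(-0.03536530) = -2.026705°

-2.0267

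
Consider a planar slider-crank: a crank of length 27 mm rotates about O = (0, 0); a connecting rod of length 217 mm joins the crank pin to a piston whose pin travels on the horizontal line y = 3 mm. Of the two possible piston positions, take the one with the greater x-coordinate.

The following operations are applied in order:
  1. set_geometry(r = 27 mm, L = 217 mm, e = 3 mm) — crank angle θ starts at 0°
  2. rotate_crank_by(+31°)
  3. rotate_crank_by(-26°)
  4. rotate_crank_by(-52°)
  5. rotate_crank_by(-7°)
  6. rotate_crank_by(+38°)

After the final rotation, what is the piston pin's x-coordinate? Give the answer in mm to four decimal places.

set_geometry: r = 27 mm, L = 217 mm, e = 3 mm; θ ← 0°
rotate_crank_by(+31°): θ ← 0° +31° = 31°
rotate_crank_by(-26°): θ ← 31° -26° = 5°
rotate_crank_by(-52°): θ ← 5° -52° = -47°
rotate_crank_by(-7°): θ ← -47° -7° = -54°
rotate_crank_by(+38°): θ ← -54° +38° = -16°
crank pin P = (r cos θ, r sin θ) = (25.954066, -7.442209)
h = r sin θ − e = -7.442209 − 3 = -10.442209
x = r cos θ + √(L² − h²) = 25.954066 + √(47089.0 − 109.0397) = 25.954066 + 216.748611 = 242.702677

242.7027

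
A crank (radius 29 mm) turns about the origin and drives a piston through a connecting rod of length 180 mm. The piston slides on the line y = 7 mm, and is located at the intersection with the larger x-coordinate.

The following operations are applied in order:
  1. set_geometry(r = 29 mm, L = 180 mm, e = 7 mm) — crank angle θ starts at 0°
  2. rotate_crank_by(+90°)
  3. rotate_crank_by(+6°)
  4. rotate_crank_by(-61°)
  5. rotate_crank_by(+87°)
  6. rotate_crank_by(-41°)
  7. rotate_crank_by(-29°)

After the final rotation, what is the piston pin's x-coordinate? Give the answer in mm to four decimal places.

197.1548

set_geometry: r = 29 mm, L = 180 mm, e = 7 mm; θ ← 0°
rotate_crank_by(+90°): θ ← 0° +90° = 90°
rotate_crank_by(+6°): θ ← 90° +6° = 96°
rotate_crank_by(-61°): θ ← 96° -61° = 35°
rotate_crank_by(+87°): θ ← 35° +87° = 122°
rotate_crank_by(-41°): θ ← 122° -41° = 81°
rotate_crank_by(-29°): θ ← 81° -29° = 52°
crank pin P = (r cos θ, r sin θ) = (17.854183, 22.852312)
h = r sin θ − e = 22.852312 − 7 = 15.852312
x = r cos θ + √(L² − h²) = 17.854183 + √(32400.0 − 251.2958) = 17.854183 + 179.300597 = 197.154780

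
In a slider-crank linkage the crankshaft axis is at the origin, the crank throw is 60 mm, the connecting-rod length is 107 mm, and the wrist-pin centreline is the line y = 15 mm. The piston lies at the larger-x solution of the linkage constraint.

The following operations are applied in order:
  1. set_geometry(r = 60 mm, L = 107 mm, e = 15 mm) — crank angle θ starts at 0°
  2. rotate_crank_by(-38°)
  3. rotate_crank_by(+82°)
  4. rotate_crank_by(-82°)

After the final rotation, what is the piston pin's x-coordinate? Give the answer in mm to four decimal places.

set_geometry: r = 60 mm, L = 107 mm, e = 15 mm; θ ← 0°
rotate_crank_by(-38°): θ ← 0° -38° = -38°
rotate_crank_by(+82°): θ ← -38° +82° = 44°
rotate_crank_by(-82°): θ ← 44° -82° = -38°
crank pin P = (r cos θ, r sin θ) = (47.280645, -36.939689)
h = r sin θ − e = -36.939689 − 15 = -51.939689
x = r cos θ + √(L² − h²) = 47.280645 + √(11449.0 − 2697.7312) = 47.280645 + 93.548216 = 140.828861

140.8289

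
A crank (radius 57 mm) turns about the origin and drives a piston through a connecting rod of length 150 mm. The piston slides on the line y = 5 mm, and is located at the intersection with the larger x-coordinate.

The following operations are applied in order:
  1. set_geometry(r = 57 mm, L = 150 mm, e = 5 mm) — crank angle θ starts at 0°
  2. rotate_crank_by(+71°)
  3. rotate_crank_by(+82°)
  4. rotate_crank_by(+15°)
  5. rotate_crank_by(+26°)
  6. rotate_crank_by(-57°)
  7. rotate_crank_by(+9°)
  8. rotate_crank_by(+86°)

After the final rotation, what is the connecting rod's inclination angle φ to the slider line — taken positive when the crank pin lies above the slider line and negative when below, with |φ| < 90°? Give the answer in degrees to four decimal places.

-19.4374

set_geometry: r = 57 mm, L = 150 mm, e = 5 mm; θ ← 0°
rotate_crank_by(+71°): θ ← 0° +71° = 71°
rotate_crank_by(+82°): θ ← 71° +82° = 153°
rotate_crank_by(+15°): θ ← 153° +15° = 168°
rotate_crank_by(+26°): θ ← 168° +26° = 194°
rotate_crank_by(-57°): θ ← 194° -57° = 137°
rotate_crank_by(+9°): θ ← 137° +9° = 146°
rotate_crank_by(+86°): θ ← 146° +86° = 232°
crank pin P = (r cos θ, r sin θ) = (-35.092704, -44.916613)
h = r sin θ − e = -44.916613 − 5 = -49.916613
sin φ = h / L = -49.916613 / 150 = -0.33277742
φ = arcsin(-0.33277742) = -19.437441°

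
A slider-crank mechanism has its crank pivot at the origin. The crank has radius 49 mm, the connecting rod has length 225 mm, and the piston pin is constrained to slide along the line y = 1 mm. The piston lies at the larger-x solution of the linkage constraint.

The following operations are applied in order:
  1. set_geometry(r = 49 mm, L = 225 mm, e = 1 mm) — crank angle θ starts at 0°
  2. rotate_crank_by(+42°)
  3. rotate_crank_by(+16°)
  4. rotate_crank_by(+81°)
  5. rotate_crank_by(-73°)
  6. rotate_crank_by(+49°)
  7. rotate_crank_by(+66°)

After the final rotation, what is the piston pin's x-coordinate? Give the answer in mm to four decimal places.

set_geometry: r = 49 mm, L = 225 mm, e = 1 mm; θ ← 0°
rotate_crank_by(+42°): θ ← 0° +42° = 42°
rotate_crank_by(+16°): θ ← 42° +16° = 58°
rotate_crank_by(+81°): θ ← 58° +81° = 139°
rotate_crank_by(-73°): θ ← 139° -73° = 66°
rotate_crank_by(+49°): θ ← 66° +49° = 115°
rotate_crank_by(+66°): θ ← 115° +66° = 181°
crank pin P = (r cos θ, r sin θ) = (-48.992537, -0.855168)
h = r sin θ − e = -0.855168 − 1 = -1.855168
x = r cos θ + √(L² − h²) = -48.992537 + √(50625.0 − 3.4416) = -48.992537 + 224.992352 = 175.999815

175.9998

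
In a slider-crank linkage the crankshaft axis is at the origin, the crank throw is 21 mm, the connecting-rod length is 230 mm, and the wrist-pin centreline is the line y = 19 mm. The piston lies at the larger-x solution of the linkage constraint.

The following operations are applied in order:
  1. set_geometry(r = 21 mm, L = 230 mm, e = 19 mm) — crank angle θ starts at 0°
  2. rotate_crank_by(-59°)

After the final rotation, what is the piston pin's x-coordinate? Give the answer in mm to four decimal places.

237.8201

set_geometry: r = 21 mm, L = 230 mm, e = 19 mm; θ ← 0°
rotate_crank_by(-59°): θ ← 0° -59° = -59°
crank pin P = (r cos θ, r sin θ) = (10.815800, -18.000513)
h = r sin θ − e = -18.000513 − 19 = -37.000513
x = r cos θ + √(L² − h²) = 10.815800 + √(52900.0 − 1369.0380) = 10.815800 + 227.004322 = 237.820121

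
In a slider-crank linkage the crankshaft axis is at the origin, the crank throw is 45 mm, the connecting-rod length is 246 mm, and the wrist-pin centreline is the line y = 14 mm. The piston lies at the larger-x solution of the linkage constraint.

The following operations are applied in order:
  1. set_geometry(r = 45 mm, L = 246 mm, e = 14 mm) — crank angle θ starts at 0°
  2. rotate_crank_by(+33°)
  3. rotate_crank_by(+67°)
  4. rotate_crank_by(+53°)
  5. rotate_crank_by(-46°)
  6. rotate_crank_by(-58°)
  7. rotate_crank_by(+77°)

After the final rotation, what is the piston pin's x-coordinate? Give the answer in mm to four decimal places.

set_geometry: r = 45 mm, L = 246 mm, e = 14 mm; θ ← 0°
rotate_crank_by(+33°): θ ← 0° +33° = 33°
rotate_crank_by(+67°): θ ← 33° +67° = 100°
rotate_crank_by(+53°): θ ← 100° +53° = 153°
rotate_crank_by(-46°): θ ← 153° -46° = 107°
rotate_crank_by(-58°): θ ← 107° -58° = 49°
rotate_crank_by(+77°): θ ← 49° +77° = 126°
crank pin P = (r cos θ, r sin θ) = (-26.450336, 36.405765)
h = r sin θ − e = 36.405765 − 14 = 22.405765
x = r cos θ + √(L² − h²) = -26.450336 + √(60516.0 − 502.0183) = -26.450336 + 244.977513 = 218.527176

218.5272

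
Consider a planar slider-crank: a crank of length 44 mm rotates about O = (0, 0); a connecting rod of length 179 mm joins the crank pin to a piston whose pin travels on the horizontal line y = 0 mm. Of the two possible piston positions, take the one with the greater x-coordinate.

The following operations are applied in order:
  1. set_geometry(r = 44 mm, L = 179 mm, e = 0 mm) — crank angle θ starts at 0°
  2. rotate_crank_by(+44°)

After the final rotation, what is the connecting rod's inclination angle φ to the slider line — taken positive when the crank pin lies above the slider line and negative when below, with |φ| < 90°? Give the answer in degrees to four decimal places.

set_geometry: r = 44 mm, L = 179 mm, e = 0 mm; θ ← 0°
rotate_crank_by(+44°): θ ← 0° +44° = 44°
crank pin P = (r cos θ, r sin θ) = (31.650951, 30.564968)
h = r sin θ − e = 30.564968 − 0 = 30.564968
sin φ = h / L = 30.564968 / 179 = 0.17075401
φ = arcsin(0.17075401) = 9.831662°

9.8317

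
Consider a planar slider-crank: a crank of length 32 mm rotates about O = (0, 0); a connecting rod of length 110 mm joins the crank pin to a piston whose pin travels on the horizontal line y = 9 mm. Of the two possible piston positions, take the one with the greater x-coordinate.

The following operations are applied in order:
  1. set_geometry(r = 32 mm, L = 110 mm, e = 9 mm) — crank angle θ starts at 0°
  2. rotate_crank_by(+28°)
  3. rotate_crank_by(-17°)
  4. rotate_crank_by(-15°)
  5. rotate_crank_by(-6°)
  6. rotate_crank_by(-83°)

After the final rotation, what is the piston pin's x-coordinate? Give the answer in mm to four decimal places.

100.4164

set_geometry: r = 32 mm, L = 110 mm, e = 9 mm; θ ← 0°
rotate_crank_by(+28°): θ ← 0° +28° = 28°
rotate_crank_by(-17°): θ ← 28° -17° = 11°
rotate_crank_by(-15°): θ ← 11° -15° = -4°
rotate_crank_by(-6°): θ ← -4° -6° = -10°
rotate_crank_by(-83°): θ ← -10° -83° = -93°
crank pin P = (r cos θ, r sin θ) = (-1.674751, -31.956145)
h = r sin θ − e = -31.956145 − 9 = -40.956145
x = r cos θ + √(L² − h²) = -1.674751 + √(12100.0 − 1677.4058) = -1.674751 + 102.091107 = 100.416357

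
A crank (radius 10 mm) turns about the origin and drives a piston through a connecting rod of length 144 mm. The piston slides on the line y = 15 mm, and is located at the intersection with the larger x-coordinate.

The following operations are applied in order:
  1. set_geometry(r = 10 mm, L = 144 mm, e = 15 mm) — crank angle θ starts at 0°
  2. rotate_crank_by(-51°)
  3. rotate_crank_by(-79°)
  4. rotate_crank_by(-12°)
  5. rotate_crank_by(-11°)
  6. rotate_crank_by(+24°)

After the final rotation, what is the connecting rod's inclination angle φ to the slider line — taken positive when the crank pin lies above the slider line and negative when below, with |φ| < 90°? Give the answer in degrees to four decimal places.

set_geometry: r = 10 mm, L = 144 mm, e = 15 mm; θ ← 0°
rotate_crank_by(-51°): θ ← 0° -51° = -51°
rotate_crank_by(-79°): θ ← -51° -79° = -130°
rotate_crank_by(-12°): θ ← -130° -12° = -142°
rotate_crank_by(-11°): θ ← -142° -11° = -153°
rotate_crank_by(+24°): θ ← -153° +24° = -129°
crank pin P = (r cos θ, r sin θ) = (-6.293204, -7.771460)
h = r sin θ − e = -7.771460 − 15 = -22.771460
sin φ = h / L = -22.771460 / 144 = -0.15813514
φ = arcsin(-0.15813514) = -9.098669°

-9.0987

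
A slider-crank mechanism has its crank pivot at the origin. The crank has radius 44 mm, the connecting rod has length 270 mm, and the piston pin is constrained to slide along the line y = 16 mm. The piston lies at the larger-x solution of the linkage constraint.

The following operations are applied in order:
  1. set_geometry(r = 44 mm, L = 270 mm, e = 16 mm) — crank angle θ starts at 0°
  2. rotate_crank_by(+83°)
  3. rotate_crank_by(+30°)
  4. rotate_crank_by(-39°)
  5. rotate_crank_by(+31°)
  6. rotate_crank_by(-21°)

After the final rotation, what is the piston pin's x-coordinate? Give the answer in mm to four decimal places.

set_geometry: r = 44 mm, L = 270 mm, e = 16 mm; θ ← 0°
rotate_crank_by(+83°): θ ← 0° +83° = 83°
rotate_crank_by(+30°): θ ← 83° +30° = 113°
rotate_crank_by(-39°): θ ← 113° -39° = 74°
rotate_crank_by(+31°): θ ← 74° +31° = 105°
rotate_crank_by(-21°): θ ← 105° -21° = 84°
crank pin P = (r cos θ, r sin θ) = (4.599252, 43.758963)
h = r sin θ − e = 43.758963 − 16 = 27.758963
x = r cos θ + √(L² − h²) = 4.599252 + √(72900.0 − 770.5600) = 4.599252 + 268.569246 = 273.168498

273.1685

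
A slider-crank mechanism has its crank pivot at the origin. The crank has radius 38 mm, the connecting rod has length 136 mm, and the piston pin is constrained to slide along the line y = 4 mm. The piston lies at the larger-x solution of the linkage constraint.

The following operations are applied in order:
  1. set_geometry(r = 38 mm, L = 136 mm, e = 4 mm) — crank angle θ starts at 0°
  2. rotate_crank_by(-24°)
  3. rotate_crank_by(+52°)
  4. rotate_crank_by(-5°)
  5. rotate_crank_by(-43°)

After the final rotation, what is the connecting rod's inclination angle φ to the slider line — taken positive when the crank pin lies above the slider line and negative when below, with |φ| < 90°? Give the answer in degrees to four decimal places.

-7.1794

set_geometry: r = 38 mm, L = 136 mm, e = 4 mm; θ ← 0°
rotate_crank_by(-24°): θ ← 0° -24° = -24°
rotate_crank_by(+52°): θ ← -24° +52° = 28°
rotate_crank_by(-5°): θ ← 28° -5° = 23°
rotate_crank_by(-43°): θ ← 23° -43° = -20°
crank pin P = (r cos θ, r sin θ) = (35.708320, -12.996765)
h = r sin θ − e = -12.996765 − 4 = -16.996765
sin φ = h / L = -16.996765 / 136 = -0.12497622
φ = arcsin(-0.12497622) = -7.179382°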